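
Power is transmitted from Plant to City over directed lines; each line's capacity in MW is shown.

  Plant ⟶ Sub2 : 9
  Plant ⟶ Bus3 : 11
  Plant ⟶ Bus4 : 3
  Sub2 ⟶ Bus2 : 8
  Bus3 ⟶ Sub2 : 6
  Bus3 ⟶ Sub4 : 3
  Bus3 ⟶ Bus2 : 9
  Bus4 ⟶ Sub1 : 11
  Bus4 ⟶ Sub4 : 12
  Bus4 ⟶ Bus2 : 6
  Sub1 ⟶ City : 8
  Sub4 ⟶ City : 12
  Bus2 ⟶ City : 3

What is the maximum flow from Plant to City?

Augment Plant→Sub2→Bus2→City: bottleneck 3, flow now 3.
Augment Plant→Bus3→Sub4→City: bottleneck 3, flow now 6.
Augment Plant→Bus4→Sub1→City: bottleneck 3, flow now 9.
No augmenting path remains; maximum flow = 9.
In the residual graph, reachable from Plant: {Plant, Sub2, Bus3, Bus2}.
Min-cut edges: Plant→Bus4 (3), Bus3→Sub4 (3), Bus2→City (3); capacity 3 + 3 + 3 = 9.
This cut is saturated, so no flow can exceed 9.

9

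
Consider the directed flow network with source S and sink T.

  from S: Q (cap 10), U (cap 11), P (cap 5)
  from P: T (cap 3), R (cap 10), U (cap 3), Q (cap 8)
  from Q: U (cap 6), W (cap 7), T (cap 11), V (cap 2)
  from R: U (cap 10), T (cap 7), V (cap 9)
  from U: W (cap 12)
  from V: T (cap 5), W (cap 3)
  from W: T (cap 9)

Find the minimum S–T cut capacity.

Augment S→P→T: bottleneck 3, flow now 3.
Augment S→Q→T: bottleneck 10, flow now 13.
Augment S→P→Q→T: bottleneck 1, flow now 14.
Augment S→P→R→T: bottleneck 1, flow now 15.
Augment S→U→W→T: bottleneck 9, flow now 24.
No augmenting path remains; maximum flow = 24.
By max-flow min-cut, the minimum cut capacity equals the max flow.
In the residual graph, reachable from S: {S, U, W}.
Min-cut edges: S→P (5), S→Q (10), W→T (9); capacity 5 + 10 + 9 = 24.

24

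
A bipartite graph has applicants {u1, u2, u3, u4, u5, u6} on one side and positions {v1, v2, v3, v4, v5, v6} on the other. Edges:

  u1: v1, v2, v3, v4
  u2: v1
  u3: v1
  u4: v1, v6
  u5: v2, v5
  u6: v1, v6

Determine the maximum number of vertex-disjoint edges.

4

Unit-capacity flow: source→left, listed edges, right→sink; max matching = max flow.
Augmenting path u1→v1 (+1); matched 1.
Augmenting path u4→v6 (+1); matched 2.
Augmenting path u5→v2 (+1); matched 3.
Augmenting path u2→v1→u1→v3 (+1); matched 4.
No augmenting path remains; maximum matching = 4.
König certificate: {u1, u5, v1, v6} is a vertex cover of size 4 (every listed pair touches it), so no matching can be larger.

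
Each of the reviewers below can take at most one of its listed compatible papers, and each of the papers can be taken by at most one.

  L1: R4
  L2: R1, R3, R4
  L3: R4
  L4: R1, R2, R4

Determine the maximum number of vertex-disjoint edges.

Unit-capacity flow: source→left, listed edges, right→sink; max matching = max flow.
Augmenting path L1→R4 (+1); matched 1.
Augmenting path L2→R1 (+1); matched 2.
Augmenting path L4→R2 (+1); matched 3.
No augmenting path remains; maximum matching = 3.
König certificate: {L2, L4, R4} is a vertex cover of size 3 (every listed pair touches it), so no matching can be larger.

3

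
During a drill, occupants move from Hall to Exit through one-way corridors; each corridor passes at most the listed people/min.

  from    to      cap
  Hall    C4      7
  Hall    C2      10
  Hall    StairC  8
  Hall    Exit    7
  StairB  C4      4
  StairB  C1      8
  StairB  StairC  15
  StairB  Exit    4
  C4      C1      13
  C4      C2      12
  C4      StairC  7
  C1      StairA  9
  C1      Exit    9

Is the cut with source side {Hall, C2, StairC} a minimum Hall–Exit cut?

Yes — it is a minimum cut (capacity 14).

Given cut capacity: 7 + 7 = 14.
Augment Hall→Exit: bottleneck 7, flow now 7.
Augment Hall→C4→C1→Exit: bottleneck 7, flow now 14.
No augmenting path remains; maximum flow = 14.
Cut capacity 14 equals the max flow, so it is a minimum cut.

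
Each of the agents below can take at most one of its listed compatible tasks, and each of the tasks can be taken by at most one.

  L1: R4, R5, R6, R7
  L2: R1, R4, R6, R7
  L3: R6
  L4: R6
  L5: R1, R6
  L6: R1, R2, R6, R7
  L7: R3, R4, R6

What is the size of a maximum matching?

Unit-capacity flow: source→left, listed edges, right→sink; max matching = max flow.
Augmenting path L1→R4 (+1); matched 1.
Augmenting path L2→R1 (+1); matched 2.
Augmenting path L3→R6 (+1); matched 3.
Augmenting path L6→R2 (+1); matched 4.
Augmenting path L7→R3 (+1); matched 5.
Augmenting path L5→R1→L2→R7 (+1); matched 6.
No augmenting path remains; maximum matching = 6.
König certificate: {L1, L2, L5, L6, L7, R6} is a vertex cover of size 6 (every listed pair touches it), so no matching can be larger.

6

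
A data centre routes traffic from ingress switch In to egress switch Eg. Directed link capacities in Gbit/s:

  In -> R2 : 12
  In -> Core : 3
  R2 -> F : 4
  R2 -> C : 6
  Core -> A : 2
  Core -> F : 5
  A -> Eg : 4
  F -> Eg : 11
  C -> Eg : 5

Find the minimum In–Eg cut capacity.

Augment In→R2→F→Eg: bottleneck 4, flow now 4.
Augment In→R2→C→Eg: bottleneck 5, flow now 9.
Augment In→Core→A→Eg: bottleneck 2, flow now 11.
Augment In→Core→F→Eg: bottleneck 1, flow now 12.
No augmenting path remains; maximum flow = 12.
By max-flow min-cut, the minimum cut capacity equals the max flow.
In the residual graph, reachable from In: {In, R2, C}.
Min-cut edges: In→Core (3), R2→F (4), C→Eg (5); capacity 3 + 4 + 5 = 12.

12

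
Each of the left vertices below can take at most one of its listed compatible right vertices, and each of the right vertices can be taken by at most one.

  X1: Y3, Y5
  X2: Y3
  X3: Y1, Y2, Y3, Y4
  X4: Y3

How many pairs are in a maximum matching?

Unit-capacity flow: source→left, listed edges, right→sink; max matching = max flow.
Augmenting path X1→Y3 (+1); matched 1.
Augmenting path X3→Y1 (+1); matched 2.
Augmenting path X2→Y3→X1→Y5 (+1); matched 3.
No augmenting path remains; maximum matching = 3.
König certificate: {X1, X3, Y3} is a vertex cover of size 3 (every listed pair touches it), so no matching can be larger.

3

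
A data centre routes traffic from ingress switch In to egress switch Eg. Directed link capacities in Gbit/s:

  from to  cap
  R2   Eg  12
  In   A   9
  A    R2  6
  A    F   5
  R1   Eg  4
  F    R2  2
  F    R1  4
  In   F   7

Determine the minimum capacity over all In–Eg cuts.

Augment In→A→R2→Eg: bottleneck 6, flow now 6.
Augment In→F→R2→Eg: bottleneck 2, flow now 8.
Augment In→F→R1→Eg: bottleneck 4, flow now 12.
No augmenting path remains; maximum flow = 12.
By max-flow min-cut, the minimum cut capacity equals the max flow.
In the residual graph, reachable from In: {In, A, F}.
Min-cut edges: A→R2 (6), F→R2 (2), F→R1 (4); capacity 6 + 2 + 4 = 12.

12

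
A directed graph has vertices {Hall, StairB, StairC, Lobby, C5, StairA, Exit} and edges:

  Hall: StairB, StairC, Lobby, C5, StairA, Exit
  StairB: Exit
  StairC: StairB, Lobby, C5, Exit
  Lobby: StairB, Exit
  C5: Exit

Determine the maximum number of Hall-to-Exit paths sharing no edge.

Assign every edge capacity 1; by Menger, the answer equals the max flow.
Path Hall→Exit (+1); total 1.
Path Hall→StairB→Exit (+1); total 2.
Path Hall→StairC→Exit (+1); total 3.
Path Hall→Lobby→Exit (+1); total 4.
Path Hall→C5→Exit (+1); total 5.
No residual Hall→Exit path; max flow = 5.
Certifying cut of size 5: {Hall→C5, Hall→Exit, Hall→Lobby, Hall→StairB, Hall→StairC}.

5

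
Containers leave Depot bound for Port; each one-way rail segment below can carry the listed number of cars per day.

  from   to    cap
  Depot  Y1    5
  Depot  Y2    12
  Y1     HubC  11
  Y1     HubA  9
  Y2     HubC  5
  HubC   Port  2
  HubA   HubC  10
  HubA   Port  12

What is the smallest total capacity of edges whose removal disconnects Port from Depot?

Augment Depot→Y1→HubC→Port: bottleneck 2, flow now 2.
Augment Depot→Y1→HubA→Port: bottleneck 3, flow now 5.
Augment Depot→Y2→HubC→Y1→HubA→Port: bottleneck 2, flow now 7. (uses reverse residual edge)
No augmenting path remains; maximum flow = 7.
By max-flow min-cut, the minimum cut capacity equals the max flow.
In the residual graph, reachable from Depot: {Depot, Y2, HubC}.
Min-cut edges: Depot→Y1 (5), HubC→Port (2); capacity 5 + 2 = 7.

7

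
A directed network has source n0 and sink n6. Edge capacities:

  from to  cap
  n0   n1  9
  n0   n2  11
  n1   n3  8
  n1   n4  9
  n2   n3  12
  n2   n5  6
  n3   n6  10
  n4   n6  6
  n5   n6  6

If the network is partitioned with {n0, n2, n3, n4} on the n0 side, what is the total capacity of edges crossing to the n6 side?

31

Edges leaving {n0, n2, n3, n4}: n0→n1 (9), n2→n5 (6), n3→n6 (10), n4→n6 (6).
Cut capacity = 9 + 6 + 10 + 6 = 31.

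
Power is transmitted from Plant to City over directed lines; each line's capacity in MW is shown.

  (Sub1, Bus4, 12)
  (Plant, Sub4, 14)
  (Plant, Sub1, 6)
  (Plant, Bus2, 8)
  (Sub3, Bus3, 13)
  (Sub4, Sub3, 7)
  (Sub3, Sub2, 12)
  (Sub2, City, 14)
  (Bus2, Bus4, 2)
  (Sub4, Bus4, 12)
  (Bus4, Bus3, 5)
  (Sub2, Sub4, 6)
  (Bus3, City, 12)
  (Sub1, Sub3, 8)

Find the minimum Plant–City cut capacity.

Augment Plant→Bus2→Bus4→Bus3→City: bottleneck 2, flow now 2.
Augment Plant→Sub4→Bus4→Bus3→City: bottleneck 3, flow now 5.
Augment Plant→Sub4→Sub3→Sub2→City: bottleneck 7, flow now 12.
Augment Plant→Sub1→Sub3→Sub2→City: bottleneck 5, flow now 17.
Augment Plant→Sub1→Sub3→Bus3→City: bottleneck 1, flow now 18.
No augmenting path remains; maximum flow = 18.
By max-flow min-cut, the minimum cut capacity equals the max flow.
In the residual graph, reachable from Plant: {Plant, Bus2, Sub4, Bus4}.
Min-cut edges: Plant→Sub1 (6), Sub4→Sub3 (7), Bus4→Bus3 (5); capacity 6 + 7 + 5 = 18.

18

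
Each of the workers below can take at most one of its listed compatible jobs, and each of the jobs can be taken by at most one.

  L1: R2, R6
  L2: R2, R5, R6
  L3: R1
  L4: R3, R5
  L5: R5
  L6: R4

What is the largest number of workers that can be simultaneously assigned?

Unit-capacity flow: source→left, listed edges, right→sink; max matching = max flow.
Augmenting path L1→R2 (+1); matched 1.
Augmenting path L2→R5 (+1); matched 2.
Augmenting path L3→R1 (+1); matched 3.
Augmenting path L4→R3 (+1); matched 4.
Augmenting path L6→R4 (+1); matched 5.
Augmenting path L5→R5→L2→R6 (+1); matched 6.
No augmenting path remains; maximum matching = 6.
König certificate: {L1, L2, L3, L4, L5, L6} is a vertex cover of size 6 (every listed pair touches it), so no matching can be larger.

6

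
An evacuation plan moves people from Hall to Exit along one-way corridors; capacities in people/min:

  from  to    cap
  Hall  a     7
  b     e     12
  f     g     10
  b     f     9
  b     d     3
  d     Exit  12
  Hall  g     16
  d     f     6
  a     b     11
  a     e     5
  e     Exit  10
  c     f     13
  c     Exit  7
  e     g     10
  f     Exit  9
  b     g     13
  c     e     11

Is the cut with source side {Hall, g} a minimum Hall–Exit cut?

Yes — it is a minimum cut (capacity 7).

Given cut capacity: 7 = 7.
Augment Hall→a→e→Exit: bottleneck 5, flow now 5.
Augment Hall→a→b→d→Exit: bottleneck 2, flow now 7.
No augmenting path remains; maximum flow = 7.
Cut capacity 7 equals the max flow, so it is a minimum cut.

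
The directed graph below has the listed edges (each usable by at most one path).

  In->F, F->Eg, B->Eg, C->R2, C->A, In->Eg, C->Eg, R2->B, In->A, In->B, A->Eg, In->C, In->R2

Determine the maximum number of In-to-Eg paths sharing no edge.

Assign every edge capacity 1; by Menger, the answer equals the max flow.
Path In→Eg (+1); total 1.
Path In→C→Eg (+1); total 2.
Path In→A→Eg (+1); total 3.
Path In→B→Eg (+1); total 4.
Path In→F→Eg (+1); total 5.
No residual In→Eg path; max flow = 5.
Certifying cut of size 5: {B→Eg, In→A, In→C, In→Eg, In→F}.

5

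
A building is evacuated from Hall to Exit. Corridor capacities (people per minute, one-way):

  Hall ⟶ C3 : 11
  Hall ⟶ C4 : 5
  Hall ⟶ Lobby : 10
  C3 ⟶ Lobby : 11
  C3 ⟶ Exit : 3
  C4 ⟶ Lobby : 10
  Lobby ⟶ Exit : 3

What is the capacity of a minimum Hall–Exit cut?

6

Augment Hall→C3→Exit: bottleneck 3, flow now 3.
Augment Hall→Lobby→Exit: bottleneck 3, flow now 6.
No augmenting path remains; maximum flow = 6.
By max-flow min-cut, the minimum cut capacity equals the max flow.
In the residual graph, reachable from Hall: {Hall, C3, C4, Lobby}.
Min-cut edges: C3→Exit (3), Lobby→Exit (3); capacity 3 + 3 = 6.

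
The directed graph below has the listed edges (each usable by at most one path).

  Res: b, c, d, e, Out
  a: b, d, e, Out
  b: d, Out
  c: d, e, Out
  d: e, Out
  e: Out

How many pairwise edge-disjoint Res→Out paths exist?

5

Assign every edge capacity 1; by Menger, the answer equals the max flow.
Path Res→Out (+1); total 1.
Path Res→b→Out (+1); total 2.
Path Res→c→Out (+1); total 3.
Path Res→d→Out (+1); total 4.
Path Res→e→Out (+1); total 5.
No residual Res→Out path; max flow = 5.
Certifying cut of size 5: {Res→Out, Res→b, Res→c, Res→d, Res→e}.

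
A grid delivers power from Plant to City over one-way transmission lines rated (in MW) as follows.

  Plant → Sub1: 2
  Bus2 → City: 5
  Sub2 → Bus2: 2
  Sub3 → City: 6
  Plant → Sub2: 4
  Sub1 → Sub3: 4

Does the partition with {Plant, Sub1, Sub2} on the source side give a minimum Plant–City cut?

Given cut capacity: 4 + 2 = 6.
Augment Plant→Sub1→Sub3→City: bottleneck 2, flow now 2.
Augment Plant→Sub2→Bus2→City: bottleneck 2, flow now 4.
No augmenting path remains; maximum flow = 4.
In the residual graph, reachable from Plant: {Plant, Sub2}.
Min-cut edges: Plant→Sub1 (2), Sub2→Bus2 (2); capacity 2 + 2 = 4.
Cut capacity 6 exceeds the max flow 4, so it is not minimum.

No — its capacity is 6, but the minimum cut has capacity 4.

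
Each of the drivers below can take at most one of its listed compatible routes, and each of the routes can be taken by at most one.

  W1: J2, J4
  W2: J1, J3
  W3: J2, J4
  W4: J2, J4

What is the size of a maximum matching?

Unit-capacity flow: source→left, listed edges, right→sink; max matching = max flow.
Augmenting path W1→J2 (+1); matched 1.
Augmenting path W2→J1 (+1); matched 2.
Augmenting path W3→J4 (+1); matched 3.
No augmenting path remains; maximum matching = 3.
König certificate: {W2, J2, J4} is a vertex cover of size 3 (every listed pair touches it), so no matching can be larger.

3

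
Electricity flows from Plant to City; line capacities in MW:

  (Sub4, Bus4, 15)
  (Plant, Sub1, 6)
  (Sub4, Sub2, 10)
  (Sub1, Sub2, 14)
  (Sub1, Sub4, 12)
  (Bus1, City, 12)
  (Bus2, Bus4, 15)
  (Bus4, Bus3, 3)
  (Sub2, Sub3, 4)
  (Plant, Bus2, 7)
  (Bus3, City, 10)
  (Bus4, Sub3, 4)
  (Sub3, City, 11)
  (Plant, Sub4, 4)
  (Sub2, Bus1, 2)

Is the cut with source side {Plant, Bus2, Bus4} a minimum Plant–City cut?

No — its capacity is 17, but the minimum cut has capacity 13.

Given cut capacity: 4 + 6 + 4 + 3 = 17.
Augment Plant→Sub4→Bus4→Sub3→City: bottleneck 4, flow now 4.
Augment Plant→Sub1→Sub2→Bus1→City: bottleneck 2, flow now 6.
Augment Plant→Sub1→Sub2→Sub3→City: bottleneck 4, flow now 10.
Augment Plant→Bus2→Bus4→Bus3→City: bottleneck 3, flow now 13.
No augmenting path remains; maximum flow = 13.
In the residual graph, reachable from Plant: {Plant, Sub4, Sub1, Bus2, Bus4, Sub2}.
Min-cut edges: Bus4→Sub3 (4), Bus4→Bus3 (3), Sub2→Bus1 (2), Sub2→Sub3 (4); capacity 4 + 3 + 2 + 4 = 13.
Cut capacity 17 exceeds the max flow 13, so it is not minimum.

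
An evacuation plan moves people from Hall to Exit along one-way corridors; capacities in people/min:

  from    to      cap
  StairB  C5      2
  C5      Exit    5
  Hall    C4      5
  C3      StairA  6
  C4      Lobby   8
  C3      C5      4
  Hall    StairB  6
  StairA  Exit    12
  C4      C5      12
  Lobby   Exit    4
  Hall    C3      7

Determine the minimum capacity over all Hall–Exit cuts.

14

Augment Hall→C3→StairA→Exit: bottleneck 6, flow now 6.
Augment Hall→C3→C5→Exit: bottleneck 1, flow now 7.
Augment Hall→C4→Lobby→Exit: bottleneck 4, flow now 11.
Augment Hall→C4→C5→Exit: bottleneck 1, flow now 12.
Augment Hall→StairB→C5→Exit: bottleneck 2, flow now 14.
No augmenting path remains; maximum flow = 14.
By max-flow min-cut, the minimum cut capacity equals the max flow.
In the residual graph, reachable from Hall: {Hall, StairB}.
Min-cut edges: Hall→C3 (7), Hall→C4 (5), StairB→C5 (2); capacity 7 + 5 + 2 = 14.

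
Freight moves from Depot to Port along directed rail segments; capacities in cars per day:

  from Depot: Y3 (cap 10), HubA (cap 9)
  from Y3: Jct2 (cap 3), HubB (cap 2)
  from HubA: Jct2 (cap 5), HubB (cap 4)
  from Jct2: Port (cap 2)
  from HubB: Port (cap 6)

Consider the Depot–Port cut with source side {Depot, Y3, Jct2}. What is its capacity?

Edges leaving {Depot, Y3, Jct2}: Depot→HubA (9), Y3→HubB (2), Jct2→Port (2).
Cut capacity = 9 + 2 + 2 = 13.

13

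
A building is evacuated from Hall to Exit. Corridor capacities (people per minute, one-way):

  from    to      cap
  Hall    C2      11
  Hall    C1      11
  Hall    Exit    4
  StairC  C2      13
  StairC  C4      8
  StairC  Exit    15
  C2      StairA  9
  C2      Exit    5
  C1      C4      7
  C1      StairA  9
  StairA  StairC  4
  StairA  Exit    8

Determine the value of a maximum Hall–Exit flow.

Augment Hall→Exit: bottleneck 4, flow now 4.
Augment Hall→C2→Exit: bottleneck 5, flow now 9.
Augment Hall→C2→StairA→Exit: bottleneck 6, flow now 15.
Augment Hall→C1→StairA→Exit: bottleneck 2, flow now 17.
Augment Hall→C1→StairA→StairC→Exit: bottleneck 4, flow now 21.
No augmenting path remains; maximum flow = 21.
In the residual graph, reachable from Hall: {Hall, C2, C1, C4, StairA}.
Min-cut edges: Hall→Exit (4), C2→Exit (5), StairA→StairC (4), StairA→Exit (8); capacity 4 + 5 + 4 + 8 = 21.
This cut is saturated, so no flow can exceed 21.

21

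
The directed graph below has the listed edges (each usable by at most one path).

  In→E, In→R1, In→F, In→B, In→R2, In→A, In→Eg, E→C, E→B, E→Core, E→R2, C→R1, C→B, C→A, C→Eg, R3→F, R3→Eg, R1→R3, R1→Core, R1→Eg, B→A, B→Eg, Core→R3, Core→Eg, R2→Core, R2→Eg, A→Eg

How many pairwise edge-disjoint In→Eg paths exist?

6

Assign every edge capacity 1; by Menger, the answer equals the max flow.
Path In→Eg (+1); total 1.
Path In→R1→Eg (+1); total 2.
Path In→B→Eg (+1); total 3.
Path In→R2→Eg (+1); total 4.
Path In→A→Eg (+1); total 5.
Path In→E→C→Eg (+1); total 6.
No residual In→Eg path; max flow = 6.
Certifying cut of size 6: {In→A, In→B, In→E, In→Eg, In→R1, In→R2}.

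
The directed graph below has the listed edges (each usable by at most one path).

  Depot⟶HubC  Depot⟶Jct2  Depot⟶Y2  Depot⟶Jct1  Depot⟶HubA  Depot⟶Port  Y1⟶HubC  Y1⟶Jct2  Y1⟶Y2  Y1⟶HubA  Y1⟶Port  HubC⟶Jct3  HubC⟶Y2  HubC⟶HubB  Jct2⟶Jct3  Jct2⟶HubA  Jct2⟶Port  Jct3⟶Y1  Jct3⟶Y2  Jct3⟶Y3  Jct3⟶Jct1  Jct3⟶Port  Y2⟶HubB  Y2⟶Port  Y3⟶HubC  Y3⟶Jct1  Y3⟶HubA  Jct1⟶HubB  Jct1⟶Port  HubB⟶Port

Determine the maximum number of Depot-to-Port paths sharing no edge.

5

Assign every edge capacity 1; by Menger, the answer equals the max flow.
Path Depot→Port (+1); total 1.
Path Depot→Jct2→Port (+1); total 2.
Path Depot→Y2→Port (+1); total 3.
Path Depot→Jct1→Port (+1); total 4.
Path Depot→HubC→Jct3→Port (+1); total 5.
No residual Depot→Port path; max flow = 5.
Certifying cut of size 5: {Depot→HubC, Depot→Jct1, Depot→Jct2, Depot→Port, Depot→Y2}.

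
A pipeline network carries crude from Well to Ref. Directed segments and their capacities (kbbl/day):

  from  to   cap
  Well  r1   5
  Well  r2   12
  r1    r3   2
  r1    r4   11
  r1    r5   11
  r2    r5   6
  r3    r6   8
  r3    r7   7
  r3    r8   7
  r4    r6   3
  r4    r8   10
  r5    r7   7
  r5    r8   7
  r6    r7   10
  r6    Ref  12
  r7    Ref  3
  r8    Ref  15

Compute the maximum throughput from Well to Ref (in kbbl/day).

Augment Well→r1→r3→r6→Ref: bottleneck 2, flow now 2.
Augment Well→r1→r4→r6→Ref: bottleneck 3, flow now 5.
Augment Well→r2→r5→r7→Ref: bottleneck 3, flow now 8.
Augment Well→r2→r5→r8→Ref: bottleneck 3, flow now 11.
No augmenting path remains; maximum flow = 11.
In the residual graph, reachable from Well: {Well, r2}.
Min-cut edges: Well→r1 (5), r2→r5 (6); capacity 5 + 6 = 11.
This cut is saturated, so no flow can exceed 11.

11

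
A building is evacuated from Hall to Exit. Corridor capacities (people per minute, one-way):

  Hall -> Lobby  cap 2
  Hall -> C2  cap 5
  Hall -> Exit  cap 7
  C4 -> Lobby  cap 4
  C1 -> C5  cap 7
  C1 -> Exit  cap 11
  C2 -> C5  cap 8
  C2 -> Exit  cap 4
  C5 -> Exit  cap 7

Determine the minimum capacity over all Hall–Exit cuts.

12

Augment Hall→Exit: bottleneck 7, flow now 7.
Augment Hall→C2→Exit: bottleneck 4, flow now 11.
Augment Hall→C2→C5→Exit: bottleneck 1, flow now 12.
No augmenting path remains; maximum flow = 12.
By max-flow min-cut, the minimum cut capacity equals the max flow.
In the residual graph, reachable from Hall: {Hall, Lobby}.
Min-cut edges: Hall→C2 (5), Hall→Exit (7); capacity 5 + 7 = 12.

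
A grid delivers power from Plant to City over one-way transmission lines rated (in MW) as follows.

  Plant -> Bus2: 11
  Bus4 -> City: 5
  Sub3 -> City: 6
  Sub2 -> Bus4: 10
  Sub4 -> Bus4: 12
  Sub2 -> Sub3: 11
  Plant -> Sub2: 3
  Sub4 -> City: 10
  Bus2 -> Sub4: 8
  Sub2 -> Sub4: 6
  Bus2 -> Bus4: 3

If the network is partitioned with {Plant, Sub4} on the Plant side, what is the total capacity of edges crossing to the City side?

Edges leaving {Plant, Sub4}: Plant→Sub2 (3), Plant→Bus2 (11), Sub4→Bus4 (12), Sub4→City (10).
Cut capacity = 3 + 11 + 12 + 10 = 36.

36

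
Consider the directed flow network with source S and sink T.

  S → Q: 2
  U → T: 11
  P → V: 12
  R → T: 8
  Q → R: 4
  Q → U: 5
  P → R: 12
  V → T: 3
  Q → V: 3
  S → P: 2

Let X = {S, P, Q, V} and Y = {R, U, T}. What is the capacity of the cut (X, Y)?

Edges leaving {S, P, Q, V}: P→R (12), Q→R (4), Q→U (5), V→T (3).
Cut capacity = 12 + 4 + 5 + 3 = 24.

24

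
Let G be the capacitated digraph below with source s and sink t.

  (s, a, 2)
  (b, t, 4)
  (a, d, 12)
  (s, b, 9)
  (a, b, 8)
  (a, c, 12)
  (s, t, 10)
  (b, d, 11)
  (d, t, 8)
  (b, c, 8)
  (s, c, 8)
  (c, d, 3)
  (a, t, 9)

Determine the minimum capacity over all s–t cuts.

24

Augment s→t: bottleneck 10, flow now 10.
Augment s→a→t: bottleneck 2, flow now 12.
Augment s→b→t: bottleneck 4, flow now 16.
Augment s→b→d→t: bottleneck 5, flow now 21.
Augment s→c→d→t: bottleneck 3, flow now 24.
No augmenting path remains; maximum flow = 24.
By max-flow min-cut, the minimum cut capacity equals the max flow.
In the residual graph, reachable from s: {s, c}.
Min-cut edges: s→a (2), s→b (9), s→t (10), c→d (3); capacity 2 + 9 + 10 + 3 = 24.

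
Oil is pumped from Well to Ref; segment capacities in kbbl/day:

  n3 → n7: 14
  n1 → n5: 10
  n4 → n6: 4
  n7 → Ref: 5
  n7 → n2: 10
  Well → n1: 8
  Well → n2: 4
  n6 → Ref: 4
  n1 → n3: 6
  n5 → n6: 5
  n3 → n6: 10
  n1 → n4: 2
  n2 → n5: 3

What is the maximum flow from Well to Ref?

9

Augment Well→n1→n3→n6→Ref: bottleneck 4, flow now 4.
Augment Well→n1→n3→n7→Ref: bottleneck 2, flow now 6.
Augment Well→n1→n4→n6→n3→n7→Ref: bottleneck 2, flow now 8. (uses reverse residual edge)
Augment Well→n2→n5→n6→n3→n7→Ref: bottleneck 1, flow now 9. (uses reverse residual edge)
No augmenting path remains; maximum flow = 9.
In the residual graph, reachable from Well: {Well, n1, n2, n3, n4, n5, n6, n7}.
Min-cut edges: n6→Ref (4), n7→Ref (5); capacity 4 + 5 = 9.
This cut is saturated, so no flow can exceed 9.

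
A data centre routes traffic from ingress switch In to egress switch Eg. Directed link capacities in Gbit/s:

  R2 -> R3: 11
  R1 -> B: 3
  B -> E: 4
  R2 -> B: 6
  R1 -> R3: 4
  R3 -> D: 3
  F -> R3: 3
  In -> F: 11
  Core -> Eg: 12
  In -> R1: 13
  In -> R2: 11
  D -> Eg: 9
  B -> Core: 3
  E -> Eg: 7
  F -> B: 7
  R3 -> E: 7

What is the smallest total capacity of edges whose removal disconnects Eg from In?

Augment In→R1→R3→D→Eg: bottleneck 3, flow now 3.
Augment In→R1→R3→E→Eg: bottleneck 1, flow now 4.
Augment In→R1→B→Core→Eg: bottleneck 3, flow now 7.
Augment In→F→R3→E→Eg: bottleneck 3, flow now 10.
Augment In→F→B→E→Eg: bottleneck 3, flow now 13.
No augmenting path remains; maximum flow = 13.
By max-flow min-cut, the minimum cut capacity equals the max flow.
In the residual graph, reachable from In: {In, R1, F, R2, R3, B, E}.
Min-cut edges: R3→D (3), B→Core (3), E→Eg (7); capacity 3 + 3 + 7 = 13.

13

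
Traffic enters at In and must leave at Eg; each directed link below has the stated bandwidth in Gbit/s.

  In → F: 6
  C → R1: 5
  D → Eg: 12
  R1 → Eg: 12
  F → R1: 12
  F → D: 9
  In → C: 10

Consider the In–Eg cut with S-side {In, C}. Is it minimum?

Given cut capacity: 6 + 5 = 11.
Augment In→C→R1→Eg: bottleneck 5, flow now 5.
Augment In→F→D→Eg: bottleneck 6, flow now 11.
No augmenting path remains; maximum flow = 11.
Cut capacity 11 equals the max flow, so it is a minimum cut.

Yes — it is a minimum cut (capacity 11).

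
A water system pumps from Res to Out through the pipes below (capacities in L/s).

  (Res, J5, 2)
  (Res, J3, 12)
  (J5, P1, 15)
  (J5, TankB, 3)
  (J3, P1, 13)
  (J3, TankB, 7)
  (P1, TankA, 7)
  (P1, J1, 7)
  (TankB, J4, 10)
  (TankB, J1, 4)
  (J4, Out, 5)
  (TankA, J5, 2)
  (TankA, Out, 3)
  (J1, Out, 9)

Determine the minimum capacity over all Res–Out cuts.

Augment Res→J5→P1→TankA→Out: bottleneck 2, flow now 2.
Augment Res→J3→P1→TankA→Out: bottleneck 1, flow now 3.
Augment Res→J3→P1→J1→Out: bottleneck 7, flow now 10.
Augment Res→J3→TankB→J4→Out: bottleneck 4, flow now 14.
No augmenting path remains; maximum flow = 14.
By max-flow min-cut, the minimum cut capacity equals the max flow.
In the residual graph, reachable from Res: {Res}.
Min-cut edges: Res→J5 (2), Res→J3 (12); capacity 2 + 12 = 14.

14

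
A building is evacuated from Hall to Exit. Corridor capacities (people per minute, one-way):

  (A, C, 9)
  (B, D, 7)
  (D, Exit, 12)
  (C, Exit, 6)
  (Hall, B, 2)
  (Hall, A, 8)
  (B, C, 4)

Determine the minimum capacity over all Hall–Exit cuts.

Augment Hall→A→C→Exit: bottleneck 6, flow now 6.
Augment Hall→B→D→Exit: bottleneck 2, flow now 8.
No augmenting path remains; maximum flow = 8.
By max-flow min-cut, the minimum cut capacity equals the max flow.
In the residual graph, reachable from Hall: {Hall, A, C}.
Min-cut edges: Hall→B (2), C→Exit (6); capacity 2 + 6 = 8.

8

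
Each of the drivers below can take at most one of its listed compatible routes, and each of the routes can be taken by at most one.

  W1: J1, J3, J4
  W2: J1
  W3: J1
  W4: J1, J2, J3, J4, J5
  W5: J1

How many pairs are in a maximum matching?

3

Unit-capacity flow: source→left, listed edges, right→sink; max matching = max flow.
Augmenting path W1→J1 (+1); matched 1.
Augmenting path W4→J2 (+1); matched 2.
Augmenting path W2→J1→W1→J3 (+1); matched 3.
No augmenting path remains; maximum matching = 3.
König certificate: {W1, W4, J1} is a vertex cover of size 3 (every listed pair touches it), so no matching can be larger.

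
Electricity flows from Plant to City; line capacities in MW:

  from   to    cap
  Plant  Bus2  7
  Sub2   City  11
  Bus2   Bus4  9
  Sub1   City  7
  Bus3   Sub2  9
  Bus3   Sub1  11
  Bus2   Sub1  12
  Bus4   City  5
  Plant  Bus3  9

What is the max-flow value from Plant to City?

Augment Plant→Bus2→Bus4→City: bottleneck 5, flow now 5.
Augment Plant→Bus2→Sub1→City: bottleneck 2, flow now 7.
Augment Plant→Bus3→Sub2→City: bottleneck 9, flow now 16.
No augmenting path remains; maximum flow = 16.
In the residual graph, reachable from Plant: {Plant}.
Min-cut edges: Plant→Bus2 (7), Plant→Bus3 (9); capacity 7 + 9 = 16.
This cut is saturated, so no flow can exceed 16.

16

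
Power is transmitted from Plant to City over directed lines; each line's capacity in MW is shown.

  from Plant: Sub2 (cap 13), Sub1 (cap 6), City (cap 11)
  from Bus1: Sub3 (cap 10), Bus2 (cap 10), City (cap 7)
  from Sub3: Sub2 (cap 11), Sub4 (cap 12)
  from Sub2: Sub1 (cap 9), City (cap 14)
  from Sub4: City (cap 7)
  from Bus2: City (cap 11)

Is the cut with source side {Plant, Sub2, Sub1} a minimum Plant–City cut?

Given cut capacity: 11 + 14 = 25.
Augment Plant→City: bottleneck 11, flow now 11.
Augment Plant→Sub2→City: bottleneck 13, flow now 24.
No augmenting path remains; maximum flow = 24.
In the residual graph, reachable from Plant: {Plant, Sub1}.
Min-cut edges: Plant→Sub2 (13), Plant→City (11); capacity 13 + 11 = 24.
Cut capacity 25 exceeds the max flow 24, so it is not minimum.

No — its capacity is 25, but the minimum cut has capacity 24.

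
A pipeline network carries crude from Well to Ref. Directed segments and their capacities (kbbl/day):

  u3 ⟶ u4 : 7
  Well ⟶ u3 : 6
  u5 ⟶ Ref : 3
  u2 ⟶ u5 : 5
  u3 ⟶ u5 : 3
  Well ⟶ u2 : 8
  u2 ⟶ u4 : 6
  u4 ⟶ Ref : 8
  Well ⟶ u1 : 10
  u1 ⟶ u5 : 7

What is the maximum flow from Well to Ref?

Augment Well→u1→u5→Ref: bottleneck 3, flow now 3.
Augment Well→u2→u4→Ref: bottleneck 6, flow now 9.
Augment Well→u3→u4→Ref: bottleneck 2, flow now 11.
No augmenting path remains; maximum flow = 11.
In the residual graph, reachable from Well: {Well, u1, u2, u3, u4, u5}.
Min-cut edges: u4→Ref (8), u5→Ref (3); capacity 8 + 3 = 11.
This cut is saturated, so no flow can exceed 11.

11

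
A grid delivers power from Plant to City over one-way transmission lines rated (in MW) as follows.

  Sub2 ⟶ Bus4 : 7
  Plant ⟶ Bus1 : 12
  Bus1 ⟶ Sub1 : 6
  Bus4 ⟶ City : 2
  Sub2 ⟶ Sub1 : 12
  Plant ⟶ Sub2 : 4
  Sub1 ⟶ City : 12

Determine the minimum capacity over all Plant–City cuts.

10

Augment Plant→Bus1→Sub1→City: bottleneck 6, flow now 6.
Augment Plant→Sub2→Sub1→City: bottleneck 4, flow now 10.
No augmenting path remains; maximum flow = 10.
By max-flow min-cut, the minimum cut capacity equals the max flow.
In the residual graph, reachable from Plant: {Plant, Bus1}.
Min-cut edges: Plant→Sub2 (4), Bus1→Sub1 (6); capacity 4 + 6 = 10.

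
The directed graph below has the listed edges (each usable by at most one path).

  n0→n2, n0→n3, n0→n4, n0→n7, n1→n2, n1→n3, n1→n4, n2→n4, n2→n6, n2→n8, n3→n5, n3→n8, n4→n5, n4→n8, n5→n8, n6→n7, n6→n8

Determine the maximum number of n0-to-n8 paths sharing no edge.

Assign every edge capacity 1; by Menger, the answer equals the max flow.
Path n0→n2→n8 (+1); total 1.
Path n0→n3→n8 (+1); total 2.
Path n0→n4→n8 (+1); total 3.
No residual n0→n8 path; max flow = 3.
Certifying cut of size 3: {n0→n2, n0→n3, n0→n4}.

3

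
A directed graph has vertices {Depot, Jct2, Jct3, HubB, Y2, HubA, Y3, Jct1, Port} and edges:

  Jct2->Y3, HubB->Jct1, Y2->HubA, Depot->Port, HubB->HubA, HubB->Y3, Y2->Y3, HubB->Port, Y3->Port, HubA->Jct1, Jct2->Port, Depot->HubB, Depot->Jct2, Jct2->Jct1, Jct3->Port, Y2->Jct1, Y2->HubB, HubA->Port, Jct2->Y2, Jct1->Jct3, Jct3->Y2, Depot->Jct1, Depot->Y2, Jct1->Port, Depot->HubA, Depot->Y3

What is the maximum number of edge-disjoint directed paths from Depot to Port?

7

Assign every edge capacity 1; by Menger, the answer equals the max flow.
Path Depot→Port (+1); total 1.
Path Depot→Jct2→Port (+1); total 2.
Path Depot→HubB→Port (+1); total 3.
Path Depot→HubA→Port (+1); total 4.
Path Depot→Y3→Port (+1); total 5.
Path Depot→Jct1→Port (+1); total 6.
Path Depot→Y2→Jct1→Jct3→Port (+1); total 7.
No residual Depot→Port path; max flow = 7.
Certifying cut of size 7: {Depot→HubA, Depot→HubB, Depot→Jct1, Depot→Jct2, Depot→Port, Depot→Y2, Depot→Y3}.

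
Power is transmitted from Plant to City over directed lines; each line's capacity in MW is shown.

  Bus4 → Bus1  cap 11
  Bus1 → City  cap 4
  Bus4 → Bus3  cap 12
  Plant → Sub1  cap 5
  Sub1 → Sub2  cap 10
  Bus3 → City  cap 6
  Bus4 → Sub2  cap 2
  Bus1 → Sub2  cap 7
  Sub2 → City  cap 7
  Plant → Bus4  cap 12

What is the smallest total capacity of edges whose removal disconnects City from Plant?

Augment Plant→Sub1→Sub2→City: bottleneck 5, flow now 5.
Augment Plant→Bus4→Bus1→City: bottleneck 4, flow now 9.
Augment Plant→Bus4→Bus3→City: bottleneck 6, flow now 15.
Augment Plant→Bus4→Sub2→City: bottleneck 2, flow now 17.
No augmenting path remains; maximum flow = 17.
By max-flow min-cut, the minimum cut capacity equals the max flow.
In the residual graph, reachable from Plant: {Plant}.
Min-cut edges: Plant→Sub1 (5), Plant→Bus4 (12); capacity 5 + 12 = 17.

17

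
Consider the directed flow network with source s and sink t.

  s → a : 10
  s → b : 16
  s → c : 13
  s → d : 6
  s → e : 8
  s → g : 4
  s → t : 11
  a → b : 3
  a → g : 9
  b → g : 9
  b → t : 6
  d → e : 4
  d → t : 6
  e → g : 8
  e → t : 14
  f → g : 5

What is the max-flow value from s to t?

Augment s→t: bottleneck 11, flow now 11.
Augment s→b→t: bottleneck 6, flow now 17.
Augment s→d→t: bottleneck 6, flow now 23.
Augment s→e→t: bottleneck 8, flow now 31.
No augmenting path remains; maximum flow = 31.
In the residual graph, reachable from s: {s, a, b, c, g}.
Min-cut edges: s→d (6), s→e (8), s→t (11), b→t (6); capacity 6 + 8 + 11 + 6 = 31.
This cut is saturated, so no flow can exceed 31.

31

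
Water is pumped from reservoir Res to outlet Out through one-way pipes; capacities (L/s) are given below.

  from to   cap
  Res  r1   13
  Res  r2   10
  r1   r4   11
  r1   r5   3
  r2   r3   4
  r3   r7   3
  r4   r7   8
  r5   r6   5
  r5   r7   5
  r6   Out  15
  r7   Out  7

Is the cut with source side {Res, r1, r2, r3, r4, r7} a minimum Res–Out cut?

Given cut capacity: 3 + 7 = 10.
Augment Res→r1→r4→r7→Out: bottleneck 7, flow now 7.
Augment Res→r1→r5→r6→Out: bottleneck 3, flow now 10.
No augmenting path remains; maximum flow = 10.
Cut capacity 10 equals the max flow, so it is a minimum cut.

Yes — it is a minimum cut (capacity 10).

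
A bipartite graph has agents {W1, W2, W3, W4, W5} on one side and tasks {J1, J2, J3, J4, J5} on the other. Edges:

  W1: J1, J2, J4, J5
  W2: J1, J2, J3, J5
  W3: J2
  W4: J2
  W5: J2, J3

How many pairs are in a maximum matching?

4

Unit-capacity flow: source→left, listed edges, right→sink; max matching = max flow.
Augmenting path W1→J1 (+1); matched 1.
Augmenting path W2→J2 (+1); matched 2.
Augmenting path W5→J3 (+1); matched 3.
Augmenting path W3→J2→W2→J5 (+1); matched 4.
No augmenting path remains; maximum matching = 4.
König certificate: {W1, W2, W5, J2} is a vertex cover of size 4 (every listed pair touches it), so no matching can be larger.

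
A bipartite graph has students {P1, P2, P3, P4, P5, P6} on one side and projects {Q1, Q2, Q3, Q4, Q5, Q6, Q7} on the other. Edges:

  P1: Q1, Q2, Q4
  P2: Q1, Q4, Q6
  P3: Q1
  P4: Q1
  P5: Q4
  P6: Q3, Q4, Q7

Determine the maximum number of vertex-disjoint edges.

Unit-capacity flow: source→left, listed edges, right→sink; max matching = max flow.
Augmenting path P1→Q1 (+1); matched 1.
Augmenting path P2→Q4 (+1); matched 2.
Augmenting path P6→Q3 (+1); matched 3.
Augmenting path P3→Q1→P1→Q2 (+1); matched 4.
Augmenting path P5→Q4→P2→Q6 (+1); matched 5.
No augmenting path remains; maximum matching = 5.
König certificate: {P1, P2, P5, P6, Q1} is a vertex cover of size 5 (every listed pair touches it), so no matching can be larger.

5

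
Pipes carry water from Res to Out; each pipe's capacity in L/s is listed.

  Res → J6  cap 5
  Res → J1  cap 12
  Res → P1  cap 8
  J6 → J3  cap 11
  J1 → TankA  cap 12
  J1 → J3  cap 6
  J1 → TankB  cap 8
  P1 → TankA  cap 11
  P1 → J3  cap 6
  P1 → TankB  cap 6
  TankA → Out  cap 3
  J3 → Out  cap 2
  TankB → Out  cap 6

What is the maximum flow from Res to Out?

11

Augment Res→J6→J3→Out: bottleneck 2, flow now 2.
Augment Res→J1→TankA→Out: bottleneck 3, flow now 5.
Augment Res→J1→TankB→Out: bottleneck 6, flow now 11.
No augmenting path remains; maximum flow = 11.
In the residual graph, reachable from Res: {Res, J6, J1, P1, TankA, J3, TankB}.
Min-cut edges: TankA→Out (3), J3→Out (2), TankB→Out (6); capacity 3 + 2 + 6 = 11.
This cut is saturated, so no flow can exceed 11.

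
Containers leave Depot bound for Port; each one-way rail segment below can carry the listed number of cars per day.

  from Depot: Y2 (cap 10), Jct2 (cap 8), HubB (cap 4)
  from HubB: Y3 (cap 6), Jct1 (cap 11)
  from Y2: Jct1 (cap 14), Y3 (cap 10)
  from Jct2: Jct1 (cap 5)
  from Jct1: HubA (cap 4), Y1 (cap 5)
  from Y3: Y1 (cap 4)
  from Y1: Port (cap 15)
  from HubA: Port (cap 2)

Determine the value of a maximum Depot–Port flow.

11

Augment Depot→HubB→Jct1→Y1→Port: bottleneck 4, flow now 4.
Augment Depot→Y2→Jct1→Y1→Port: bottleneck 1, flow now 5.
Augment Depot→Y2→Jct1→HubA→Port: bottleneck 2, flow now 7.
Augment Depot→Y2→Y3→Y1→Port: bottleneck 4, flow now 11.
No augmenting path remains; maximum flow = 11.
In the residual graph, reachable from Depot: {Depot, HubB, Y2, Jct2, Jct1, Y3, HubA}.
Min-cut edges: Jct1→Y1 (5), Y3→Y1 (4), HubA→Port (2); capacity 5 + 4 + 2 = 11.
This cut is saturated, so no flow can exceed 11.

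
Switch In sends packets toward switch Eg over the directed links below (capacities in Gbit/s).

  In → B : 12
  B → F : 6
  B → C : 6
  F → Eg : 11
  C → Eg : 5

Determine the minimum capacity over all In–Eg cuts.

Augment In→B→F→Eg: bottleneck 6, flow now 6.
Augment In→B→C→Eg: bottleneck 5, flow now 11.
No augmenting path remains; maximum flow = 11.
By max-flow min-cut, the minimum cut capacity equals the max flow.
In the residual graph, reachable from In: {In, B, C}.
Min-cut edges: B→F (6), C→Eg (5); capacity 6 + 5 = 11.

11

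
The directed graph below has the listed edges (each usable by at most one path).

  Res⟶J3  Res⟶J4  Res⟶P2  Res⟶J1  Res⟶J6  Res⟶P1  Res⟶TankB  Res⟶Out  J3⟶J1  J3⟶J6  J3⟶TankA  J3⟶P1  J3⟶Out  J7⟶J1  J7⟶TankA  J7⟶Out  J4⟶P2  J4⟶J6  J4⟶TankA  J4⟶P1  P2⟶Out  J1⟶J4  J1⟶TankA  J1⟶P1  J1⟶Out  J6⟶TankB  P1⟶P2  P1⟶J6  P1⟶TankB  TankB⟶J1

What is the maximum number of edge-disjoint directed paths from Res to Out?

4

Assign every edge capacity 1; by Menger, the answer equals the max flow.
Path Res→Out (+1); total 1.
Path Res→J3→Out (+1); total 2.
Path Res→P2→Out (+1); total 3.
Path Res→J1→Out (+1); total 4.
No residual Res→Out path; max flow = 4.
Certifying cut of size 4: {J1→Out, P2→Out, Res→J3, Res→Out}.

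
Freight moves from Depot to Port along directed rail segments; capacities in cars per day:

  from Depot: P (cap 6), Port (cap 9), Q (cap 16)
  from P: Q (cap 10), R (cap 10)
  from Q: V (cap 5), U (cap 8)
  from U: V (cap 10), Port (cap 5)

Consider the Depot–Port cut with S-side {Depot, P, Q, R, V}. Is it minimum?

No — its capacity is 17, but the minimum cut has capacity 14.

Given cut capacity: 9 + 8 = 17.
Augment Depot→Port: bottleneck 9, flow now 9.
Augment Depot→Q→U→Port: bottleneck 5, flow now 14.
No augmenting path remains; maximum flow = 14.
In the residual graph, reachable from Depot: {Depot, P, Q, R, U, V}.
Min-cut edges: Depot→Port (9), U→Port (5); capacity 9 + 5 = 14.
Cut capacity 17 exceeds the max flow 14, so it is not minimum.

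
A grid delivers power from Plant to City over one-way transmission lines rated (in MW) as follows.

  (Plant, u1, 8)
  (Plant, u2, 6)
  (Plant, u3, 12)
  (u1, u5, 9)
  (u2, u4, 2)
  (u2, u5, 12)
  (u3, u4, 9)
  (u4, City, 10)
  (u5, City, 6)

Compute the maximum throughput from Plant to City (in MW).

16

Augment Plant→u1→u5→City: bottleneck 6, flow now 6.
Augment Plant→u2→u4→City: bottleneck 2, flow now 8.
Augment Plant→u3→u4→City: bottleneck 8, flow now 16.
No augmenting path remains; maximum flow = 16.
In the residual graph, reachable from Plant: {Plant, u1, u2, u3, u4, u5}.
Min-cut edges: u4→City (10), u5→City (6); capacity 10 + 6 = 16.
This cut is saturated, so no flow can exceed 16.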